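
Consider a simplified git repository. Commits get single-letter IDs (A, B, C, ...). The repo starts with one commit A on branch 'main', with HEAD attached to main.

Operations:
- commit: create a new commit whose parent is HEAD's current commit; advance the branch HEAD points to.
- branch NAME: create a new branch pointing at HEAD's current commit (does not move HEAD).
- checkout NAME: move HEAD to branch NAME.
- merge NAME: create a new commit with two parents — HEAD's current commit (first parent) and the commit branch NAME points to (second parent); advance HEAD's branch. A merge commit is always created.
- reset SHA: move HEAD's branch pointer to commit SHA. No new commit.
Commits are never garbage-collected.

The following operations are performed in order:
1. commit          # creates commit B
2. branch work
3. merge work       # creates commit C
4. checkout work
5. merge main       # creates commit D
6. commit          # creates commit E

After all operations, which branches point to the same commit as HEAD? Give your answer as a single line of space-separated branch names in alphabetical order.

After op 1 (commit): HEAD=main@B [main=B]
After op 2 (branch): HEAD=main@B [main=B work=B]
After op 3 (merge): HEAD=main@C [main=C work=B]
After op 4 (checkout): HEAD=work@B [main=C work=B]
After op 5 (merge): HEAD=work@D [main=C work=D]
After op 6 (commit): HEAD=work@E [main=C work=E]

Answer: work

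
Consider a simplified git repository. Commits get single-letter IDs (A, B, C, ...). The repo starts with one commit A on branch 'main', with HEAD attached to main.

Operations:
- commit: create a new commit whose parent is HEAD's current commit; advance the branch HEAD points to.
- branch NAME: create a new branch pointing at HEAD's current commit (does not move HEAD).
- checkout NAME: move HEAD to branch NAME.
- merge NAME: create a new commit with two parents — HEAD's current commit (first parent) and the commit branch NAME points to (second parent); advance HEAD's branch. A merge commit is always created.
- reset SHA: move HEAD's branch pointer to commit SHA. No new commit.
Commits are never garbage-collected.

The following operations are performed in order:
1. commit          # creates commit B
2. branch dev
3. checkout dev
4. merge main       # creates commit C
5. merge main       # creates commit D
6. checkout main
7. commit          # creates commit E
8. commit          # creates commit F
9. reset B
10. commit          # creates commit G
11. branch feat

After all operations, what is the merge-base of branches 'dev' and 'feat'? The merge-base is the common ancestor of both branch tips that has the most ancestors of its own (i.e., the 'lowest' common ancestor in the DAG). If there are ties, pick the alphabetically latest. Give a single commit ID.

After op 1 (commit): HEAD=main@B [main=B]
After op 2 (branch): HEAD=main@B [dev=B main=B]
After op 3 (checkout): HEAD=dev@B [dev=B main=B]
After op 4 (merge): HEAD=dev@C [dev=C main=B]
After op 5 (merge): HEAD=dev@D [dev=D main=B]
After op 6 (checkout): HEAD=main@B [dev=D main=B]
After op 7 (commit): HEAD=main@E [dev=D main=E]
After op 8 (commit): HEAD=main@F [dev=D main=F]
After op 9 (reset): HEAD=main@B [dev=D main=B]
After op 10 (commit): HEAD=main@G [dev=D main=G]
After op 11 (branch): HEAD=main@G [dev=D feat=G main=G]
ancestors(dev=D): ['A', 'B', 'C', 'D']
ancestors(feat=G): ['A', 'B', 'G']
common: ['A', 'B']

Answer: B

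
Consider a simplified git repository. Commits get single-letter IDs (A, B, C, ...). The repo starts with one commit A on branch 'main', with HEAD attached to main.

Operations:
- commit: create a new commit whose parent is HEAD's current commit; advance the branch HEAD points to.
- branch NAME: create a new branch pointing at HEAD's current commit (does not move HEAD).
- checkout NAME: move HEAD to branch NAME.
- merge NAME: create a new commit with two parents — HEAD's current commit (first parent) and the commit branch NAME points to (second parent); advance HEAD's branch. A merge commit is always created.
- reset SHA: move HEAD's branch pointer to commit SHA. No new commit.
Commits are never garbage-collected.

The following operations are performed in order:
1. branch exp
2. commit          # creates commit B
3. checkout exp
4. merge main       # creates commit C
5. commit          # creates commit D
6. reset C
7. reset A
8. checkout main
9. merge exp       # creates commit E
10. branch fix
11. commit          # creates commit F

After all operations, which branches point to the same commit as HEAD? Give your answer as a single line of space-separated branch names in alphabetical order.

Answer: main

Derivation:
After op 1 (branch): HEAD=main@A [exp=A main=A]
After op 2 (commit): HEAD=main@B [exp=A main=B]
After op 3 (checkout): HEAD=exp@A [exp=A main=B]
After op 4 (merge): HEAD=exp@C [exp=C main=B]
After op 5 (commit): HEAD=exp@D [exp=D main=B]
After op 6 (reset): HEAD=exp@C [exp=C main=B]
After op 7 (reset): HEAD=exp@A [exp=A main=B]
After op 8 (checkout): HEAD=main@B [exp=A main=B]
After op 9 (merge): HEAD=main@E [exp=A main=E]
After op 10 (branch): HEAD=main@E [exp=A fix=E main=E]
After op 11 (commit): HEAD=main@F [exp=A fix=E main=F]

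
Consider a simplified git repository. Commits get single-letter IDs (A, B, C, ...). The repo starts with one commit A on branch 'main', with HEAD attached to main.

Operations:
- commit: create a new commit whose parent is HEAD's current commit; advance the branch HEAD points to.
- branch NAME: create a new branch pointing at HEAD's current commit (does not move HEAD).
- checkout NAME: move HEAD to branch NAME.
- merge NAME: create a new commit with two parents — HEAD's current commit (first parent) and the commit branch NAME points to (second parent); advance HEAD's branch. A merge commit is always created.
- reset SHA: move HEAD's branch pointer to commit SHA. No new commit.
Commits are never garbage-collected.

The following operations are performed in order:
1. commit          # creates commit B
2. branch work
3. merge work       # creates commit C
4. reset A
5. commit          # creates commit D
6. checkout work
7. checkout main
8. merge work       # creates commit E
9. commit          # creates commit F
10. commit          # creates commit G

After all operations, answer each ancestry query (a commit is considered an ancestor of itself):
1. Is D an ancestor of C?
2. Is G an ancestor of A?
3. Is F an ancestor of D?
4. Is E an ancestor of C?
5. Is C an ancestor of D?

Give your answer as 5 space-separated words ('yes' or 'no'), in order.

Answer: no no no no no

Derivation:
After op 1 (commit): HEAD=main@B [main=B]
After op 2 (branch): HEAD=main@B [main=B work=B]
After op 3 (merge): HEAD=main@C [main=C work=B]
After op 4 (reset): HEAD=main@A [main=A work=B]
After op 5 (commit): HEAD=main@D [main=D work=B]
After op 6 (checkout): HEAD=work@B [main=D work=B]
After op 7 (checkout): HEAD=main@D [main=D work=B]
After op 8 (merge): HEAD=main@E [main=E work=B]
After op 9 (commit): HEAD=main@F [main=F work=B]
After op 10 (commit): HEAD=main@G [main=G work=B]
ancestors(C) = {A,B,C}; D in? no
ancestors(A) = {A}; G in? no
ancestors(D) = {A,D}; F in? no
ancestors(C) = {A,B,C}; E in? no
ancestors(D) = {A,D}; C in? no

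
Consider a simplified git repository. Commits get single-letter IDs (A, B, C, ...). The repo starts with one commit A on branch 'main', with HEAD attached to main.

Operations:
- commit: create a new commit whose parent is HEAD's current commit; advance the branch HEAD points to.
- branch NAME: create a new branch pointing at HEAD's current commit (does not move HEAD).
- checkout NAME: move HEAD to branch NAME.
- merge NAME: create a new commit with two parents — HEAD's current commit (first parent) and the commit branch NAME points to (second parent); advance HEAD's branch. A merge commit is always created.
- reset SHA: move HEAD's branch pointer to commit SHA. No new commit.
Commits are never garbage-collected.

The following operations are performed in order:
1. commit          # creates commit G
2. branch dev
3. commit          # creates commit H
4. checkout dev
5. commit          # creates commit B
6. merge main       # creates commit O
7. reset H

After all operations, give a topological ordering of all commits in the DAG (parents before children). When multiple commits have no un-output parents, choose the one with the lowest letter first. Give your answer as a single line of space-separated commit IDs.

Answer: A G B H O

Derivation:
After op 1 (commit): HEAD=main@G [main=G]
After op 2 (branch): HEAD=main@G [dev=G main=G]
After op 3 (commit): HEAD=main@H [dev=G main=H]
After op 4 (checkout): HEAD=dev@G [dev=G main=H]
After op 5 (commit): HEAD=dev@B [dev=B main=H]
After op 6 (merge): HEAD=dev@O [dev=O main=H]
After op 7 (reset): HEAD=dev@H [dev=H main=H]
commit A: parents=[]
commit B: parents=['G']
commit G: parents=['A']
commit H: parents=['G']
commit O: parents=['B', 'H']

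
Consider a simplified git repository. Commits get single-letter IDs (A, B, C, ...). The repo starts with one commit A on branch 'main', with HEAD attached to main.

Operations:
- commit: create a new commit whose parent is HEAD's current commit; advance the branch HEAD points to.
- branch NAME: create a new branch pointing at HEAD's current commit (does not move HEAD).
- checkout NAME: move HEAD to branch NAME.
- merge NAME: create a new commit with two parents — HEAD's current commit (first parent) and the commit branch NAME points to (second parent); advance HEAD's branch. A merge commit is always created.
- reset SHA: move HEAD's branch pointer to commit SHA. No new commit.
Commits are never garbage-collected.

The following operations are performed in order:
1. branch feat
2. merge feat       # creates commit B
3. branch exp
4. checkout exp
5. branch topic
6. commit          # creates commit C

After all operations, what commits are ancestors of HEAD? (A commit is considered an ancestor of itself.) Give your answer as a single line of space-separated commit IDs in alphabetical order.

Answer: A B C

Derivation:
After op 1 (branch): HEAD=main@A [feat=A main=A]
After op 2 (merge): HEAD=main@B [feat=A main=B]
After op 3 (branch): HEAD=main@B [exp=B feat=A main=B]
After op 4 (checkout): HEAD=exp@B [exp=B feat=A main=B]
After op 5 (branch): HEAD=exp@B [exp=B feat=A main=B topic=B]
After op 6 (commit): HEAD=exp@C [exp=C feat=A main=B topic=B]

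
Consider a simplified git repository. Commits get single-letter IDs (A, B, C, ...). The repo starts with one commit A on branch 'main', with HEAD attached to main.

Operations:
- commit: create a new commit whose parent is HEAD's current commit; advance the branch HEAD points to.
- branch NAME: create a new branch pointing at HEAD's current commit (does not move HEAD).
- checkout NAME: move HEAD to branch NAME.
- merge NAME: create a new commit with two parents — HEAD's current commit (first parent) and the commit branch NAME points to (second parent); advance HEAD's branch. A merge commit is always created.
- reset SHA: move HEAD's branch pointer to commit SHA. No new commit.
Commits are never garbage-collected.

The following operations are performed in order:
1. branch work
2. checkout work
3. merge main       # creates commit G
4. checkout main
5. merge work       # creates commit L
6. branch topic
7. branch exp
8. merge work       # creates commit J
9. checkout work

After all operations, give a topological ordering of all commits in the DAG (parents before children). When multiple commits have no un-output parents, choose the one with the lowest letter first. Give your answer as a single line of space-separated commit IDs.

After op 1 (branch): HEAD=main@A [main=A work=A]
After op 2 (checkout): HEAD=work@A [main=A work=A]
After op 3 (merge): HEAD=work@G [main=A work=G]
After op 4 (checkout): HEAD=main@A [main=A work=G]
After op 5 (merge): HEAD=main@L [main=L work=G]
After op 6 (branch): HEAD=main@L [main=L topic=L work=G]
After op 7 (branch): HEAD=main@L [exp=L main=L topic=L work=G]
After op 8 (merge): HEAD=main@J [exp=L main=J topic=L work=G]
After op 9 (checkout): HEAD=work@G [exp=L main=J topic=L work=G]
commit A: parents=[]
commit G: parents=['A', 'A']
commit J: parents=['L', 'G']
commit L: parents=['A', 'G']

Answer: A G L J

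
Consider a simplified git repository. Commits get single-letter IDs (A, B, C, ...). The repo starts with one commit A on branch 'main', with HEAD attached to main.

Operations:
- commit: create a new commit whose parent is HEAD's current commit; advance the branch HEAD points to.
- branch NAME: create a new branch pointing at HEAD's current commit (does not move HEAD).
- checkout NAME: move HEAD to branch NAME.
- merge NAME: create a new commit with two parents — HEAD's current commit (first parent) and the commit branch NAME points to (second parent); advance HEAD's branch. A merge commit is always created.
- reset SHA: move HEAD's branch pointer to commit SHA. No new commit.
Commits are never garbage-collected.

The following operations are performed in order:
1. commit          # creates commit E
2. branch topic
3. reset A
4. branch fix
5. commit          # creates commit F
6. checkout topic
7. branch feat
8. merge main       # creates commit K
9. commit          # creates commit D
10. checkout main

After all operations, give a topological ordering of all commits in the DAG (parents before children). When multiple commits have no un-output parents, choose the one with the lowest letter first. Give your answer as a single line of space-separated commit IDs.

After op 1 (commit): HEAD=main@E [main=E]
After op 2 (branch): HEAD=main@E [main=E topic=E]
After op 3 (reset): HEAD=main@A [main=A topic=E]
After op 4 (branch): HEAD=main@A [fix=A main=A topic=E]
After op 5 (commit): HEAD=main@F [fix=A main=F topic=E]
After op 6 (checkout): HEAD=topic@E [fix=A main=F topic=E]
After op 7 (branch): HEAD=topic@E [feat=E fix=A main=F topic=E]
After op 8 (merge): HEAD=topic@K [feat=E fix=A main=F topic=K]
After op 9 (commit): HEAD=topic@D [feat=E fix=A main=F topic=D]
After op 10 (checkout): HEAD=main@F [feat=E fix=A main=F topic=D]
commit A: parents=[]
commit D: parents=['K']
commit E: parents=['A']
commit F: parents=['A']
commit K: parents=['E', 'F']

Answer: A E F K D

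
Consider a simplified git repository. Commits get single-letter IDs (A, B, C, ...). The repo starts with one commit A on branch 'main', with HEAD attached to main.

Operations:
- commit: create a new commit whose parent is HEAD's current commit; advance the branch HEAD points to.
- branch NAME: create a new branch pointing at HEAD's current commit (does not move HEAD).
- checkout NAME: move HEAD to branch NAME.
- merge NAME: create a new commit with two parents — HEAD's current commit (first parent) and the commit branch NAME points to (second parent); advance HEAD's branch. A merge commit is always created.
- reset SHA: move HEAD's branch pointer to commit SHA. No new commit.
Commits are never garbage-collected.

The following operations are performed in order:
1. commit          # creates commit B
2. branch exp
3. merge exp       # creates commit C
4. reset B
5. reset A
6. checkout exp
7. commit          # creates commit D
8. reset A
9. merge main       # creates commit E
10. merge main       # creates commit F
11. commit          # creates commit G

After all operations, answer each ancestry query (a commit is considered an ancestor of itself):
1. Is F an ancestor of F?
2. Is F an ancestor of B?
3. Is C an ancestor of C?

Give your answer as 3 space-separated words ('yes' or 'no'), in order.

After op 1 (commit): HEAD=main@B [main=B]
After op 2 (branch): HEAD=main@B [exp=B main=B]
After op 3 (merge): HEAD=main@C [exp=B main=C]
After op 4 (reset): HEAD=main@B [exp=B main=B]
After op 5 (reset): HEAD=main@A [exp=B main=A]
After op 6 (checkout): HEAD=exp@B [exp=B main=A]
After op 7 (commit): HEAD=exp@D [exp=D main=A]
After op 8 (reset): HEAD=exp@A [exp=A main=A]
After op 9 (merge): HEAD=exp@E [exp=E main=A]
After op 10 (merge): HEAD=exp@F [exp=F main=A]
After op 11 (commit): HEAD=exp@G [exp=G main=A]
ancestors(F) = {A,E,F}; F in? yes
ancestors(B) = {A,B}; F in? no
ancestors(C) = {A,B,C}; C in? yes

Answer: yes no yes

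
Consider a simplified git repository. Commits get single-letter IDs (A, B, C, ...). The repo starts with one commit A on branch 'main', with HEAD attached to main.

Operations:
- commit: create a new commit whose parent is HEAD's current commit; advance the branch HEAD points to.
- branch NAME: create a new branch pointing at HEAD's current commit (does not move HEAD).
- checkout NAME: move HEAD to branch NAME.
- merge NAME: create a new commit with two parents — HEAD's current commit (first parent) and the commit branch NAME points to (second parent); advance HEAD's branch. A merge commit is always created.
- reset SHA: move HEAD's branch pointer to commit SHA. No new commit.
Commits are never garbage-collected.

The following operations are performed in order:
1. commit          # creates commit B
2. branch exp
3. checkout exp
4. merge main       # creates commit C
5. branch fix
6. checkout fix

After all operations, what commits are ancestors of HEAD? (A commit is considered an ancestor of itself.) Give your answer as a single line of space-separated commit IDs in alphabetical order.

After op 1 (commit): HEAD=main@B [main=B]
After op 2 (branch): HEAD=main@B [exp=B main=B]
After op 3 (checkout): HEAD=exp@B [exp=B main=B]
After op 4 (merge): HEAD=exp@C [exp=C main=B]
After op 5 (branch): HEAD=exp@C [exp=C fix=C main=B]
After op 6 (checkout): HEAD=fix@C [exp=C fix=C main=B]

Answer: A B C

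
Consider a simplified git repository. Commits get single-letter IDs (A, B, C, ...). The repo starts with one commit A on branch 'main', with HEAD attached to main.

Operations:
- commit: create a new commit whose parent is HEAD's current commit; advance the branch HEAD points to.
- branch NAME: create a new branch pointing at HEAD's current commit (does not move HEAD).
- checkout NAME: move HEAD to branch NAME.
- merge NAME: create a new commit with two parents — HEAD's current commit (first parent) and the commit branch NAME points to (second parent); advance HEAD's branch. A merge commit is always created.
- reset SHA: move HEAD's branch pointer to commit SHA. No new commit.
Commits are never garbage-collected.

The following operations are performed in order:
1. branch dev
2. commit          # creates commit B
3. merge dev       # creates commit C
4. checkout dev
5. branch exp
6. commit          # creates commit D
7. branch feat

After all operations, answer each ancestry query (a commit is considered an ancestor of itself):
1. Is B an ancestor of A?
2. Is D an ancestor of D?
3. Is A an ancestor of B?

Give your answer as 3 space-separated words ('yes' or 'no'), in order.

Answer: no yes yes

Derivation:
After op 1 (branch): HEAD=main@A [dev=A main=A]
After op 2 (commit): HEAD=main@B [dev=A main=B]
After op 3 (merge): HEAD=main@C [dev=A main=C]
After op 4 (checkout): HEAD=dev@A [dev=A main=C]
After op 5 (branch): HEAD=dev@A [dev=A exp=A main=C]
After op 6 (commit): HEAD=dev@D [dev=D exp=A main=C]
After op 7 (branch): HEAD=dev@D [dev=D exp=A feat=D main=C]
ancestors(A) = {A}; B in? no
ancestors(D) = {A,D}; D in? yes
ancestors(B) = {A,B}; A in? yes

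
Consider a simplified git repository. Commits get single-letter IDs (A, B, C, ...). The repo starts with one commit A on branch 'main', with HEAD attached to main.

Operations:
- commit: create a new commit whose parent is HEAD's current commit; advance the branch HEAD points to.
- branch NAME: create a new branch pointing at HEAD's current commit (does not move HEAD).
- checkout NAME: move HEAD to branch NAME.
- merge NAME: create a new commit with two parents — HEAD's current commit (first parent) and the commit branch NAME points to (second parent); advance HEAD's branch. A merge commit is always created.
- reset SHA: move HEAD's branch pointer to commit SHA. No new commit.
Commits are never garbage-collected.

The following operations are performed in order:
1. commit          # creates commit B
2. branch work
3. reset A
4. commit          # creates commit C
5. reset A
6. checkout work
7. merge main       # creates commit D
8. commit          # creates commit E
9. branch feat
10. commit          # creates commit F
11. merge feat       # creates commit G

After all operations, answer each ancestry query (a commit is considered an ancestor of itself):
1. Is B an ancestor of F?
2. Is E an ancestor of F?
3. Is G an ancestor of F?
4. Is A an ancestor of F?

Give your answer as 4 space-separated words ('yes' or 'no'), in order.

Answer: yes yes no yes

Derivation:
After op 1 (commit): HEAD=main@B [main=B]
After op 2 (branch): HEAD=main@B [main=B work=B]
After op 3 (reset): HEAD=main@A [main=A work=B]
After op 4 (commit): HEAD=main@C [main=C work=B]
After op 5 (reset): HEAD=main@A [main=A work=B]
After op 6 (checkout): HEAD=work@B [main=A work=B]
After op 7 (merge): HEAD=work@D [main=A work=D]
After op 8 (commit): HEAD=work@E [main=A work=E]
After op 9 (branch): HEAD=work@E [feat=E main=A work=E]
After op 10 (commit): HEAD=work@F [feat=E main=A work=F]
After op 11 (merge): HEAD=work@G [feat=E main=A work=G]
ancestors(F) = {A,B,D,E,F}; B in? yes
ancestors(F) = {A,B,D,E,F}; E in? yes
ancestors(F) = {A,B,D,E,F}; G in? no
ancestors(F) = {A,B,D,E,F}; A in? yes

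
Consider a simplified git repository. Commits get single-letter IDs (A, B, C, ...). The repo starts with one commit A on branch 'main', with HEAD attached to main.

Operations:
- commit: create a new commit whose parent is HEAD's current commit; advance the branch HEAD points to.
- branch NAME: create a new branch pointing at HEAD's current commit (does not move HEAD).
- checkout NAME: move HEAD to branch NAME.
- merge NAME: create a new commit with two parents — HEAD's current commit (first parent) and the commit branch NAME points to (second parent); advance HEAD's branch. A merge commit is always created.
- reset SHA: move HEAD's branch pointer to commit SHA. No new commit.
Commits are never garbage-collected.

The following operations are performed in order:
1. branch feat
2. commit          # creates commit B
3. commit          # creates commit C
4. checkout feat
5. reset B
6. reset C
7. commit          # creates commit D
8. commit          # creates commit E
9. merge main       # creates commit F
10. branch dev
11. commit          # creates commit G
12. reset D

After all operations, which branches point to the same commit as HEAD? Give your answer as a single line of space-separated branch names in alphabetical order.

After op 1 (branch): HEAD=main@A [feat=A main=A]
After op 2 (commit): HEAD=main@B [feat=A main=B]
After op 3 (commit): HEAD=main@C [feat=A main=C]
After op 4 (checkout): HEAD=feat@A [feat=A main=C]
After op 5 (reset): HEAD=feat@B [feat=B main=C]
After op 6 (reset): HEAD=feat@C [feat=C main=C]
After op 7 (commit): HEAD=feat@D [feat=D main=C]
After op 8 (commit): HEAD=feat@E [feat=E main=C]
After op 9 (merge): HEAD=feat@F [feat=F main=C]
After op 10 (branch): HEAD=feat@F [dev=F feat=F main=C]
After op 11 (commit): HEAD=feat@G [dev=F feat=G main=C]
After op 12 (reset): HEAD=feat@D [dev=F feat=D main=C]

Answer: feat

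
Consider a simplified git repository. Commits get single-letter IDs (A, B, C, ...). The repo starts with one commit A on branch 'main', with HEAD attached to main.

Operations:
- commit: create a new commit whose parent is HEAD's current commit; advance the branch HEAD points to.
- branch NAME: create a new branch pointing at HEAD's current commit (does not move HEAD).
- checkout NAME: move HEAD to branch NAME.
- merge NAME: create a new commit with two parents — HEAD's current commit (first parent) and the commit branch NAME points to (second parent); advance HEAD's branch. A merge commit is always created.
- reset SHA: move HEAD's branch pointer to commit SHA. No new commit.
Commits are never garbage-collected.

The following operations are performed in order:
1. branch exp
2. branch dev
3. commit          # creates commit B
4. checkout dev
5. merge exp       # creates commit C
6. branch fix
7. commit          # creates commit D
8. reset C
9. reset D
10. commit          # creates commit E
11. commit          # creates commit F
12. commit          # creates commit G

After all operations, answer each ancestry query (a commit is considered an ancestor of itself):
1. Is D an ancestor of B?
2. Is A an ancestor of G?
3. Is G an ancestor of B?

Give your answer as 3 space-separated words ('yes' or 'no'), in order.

After op 1 (branch): HEAD=main@A [exp=A main=A]
After op 2 (branch): HEAD=main@A [dev=A exp=A main=A]
After op 3 (commit): HEAD=main@B [dev=A exp=A main=B]
After op 4 (checkout): HEAD=dev@A [dev=A exp=A main=B]
After op 5 (merge): HEAD=dev@C [dev=C exp=A main=B]
After op 6 (branch): HEAD=dev@C [dev=C exp=A fix=C main=B]
After op 7 (commit): HEAD=dev@D [dev=D exp=A fix=C main=B]
After op 8 (reset): HEAD=dev@C [dev=C exp=A fix=C main=B]
After op 9 (reset): HEAD=dev@D [dev=D exp=A fix=C main=B]
After op 10 (commit): HEAD=dev@E [dev=E exp=A fix=C main=B]
After op 11 (commit): HEAD=dev@F [dev=F exp=A fix=C main=B]
After op 12 (commit): HEAD=dev@G [dev=G exp=A fix=C main=B]
ancestors(B) = {A,B}; D in? no
ancestors(G) = {A,C,D,E,F,G}; A in? yes
ancestors(B) = {A,B}; G in? no

Answer: no yes no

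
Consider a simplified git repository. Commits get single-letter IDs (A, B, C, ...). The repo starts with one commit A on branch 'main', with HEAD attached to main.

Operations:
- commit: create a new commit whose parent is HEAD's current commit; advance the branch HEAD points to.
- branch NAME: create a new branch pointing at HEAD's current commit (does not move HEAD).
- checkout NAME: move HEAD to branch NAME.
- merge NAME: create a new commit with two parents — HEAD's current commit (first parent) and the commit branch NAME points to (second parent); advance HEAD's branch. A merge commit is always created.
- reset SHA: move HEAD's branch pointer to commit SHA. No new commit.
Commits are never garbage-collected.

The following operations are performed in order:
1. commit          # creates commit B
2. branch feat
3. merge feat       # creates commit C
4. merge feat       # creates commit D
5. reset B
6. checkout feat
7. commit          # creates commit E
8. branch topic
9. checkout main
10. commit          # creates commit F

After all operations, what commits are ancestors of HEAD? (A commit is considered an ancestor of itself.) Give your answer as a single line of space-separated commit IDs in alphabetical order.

Answer: A B F

Derivation:
After op 1 (commit): HEAD=main@B [main=B]
After op 2 (branch): HEAD=main@B [feat=B main=B]
After op 3 (merge): HEAD=main@C [feat=B main=C]
After op 4 (merge): HEAD=main@D [feat=B main=D]
After op 5 (reset): HEAD=main@B [feat=B main=B]
After op 6 (checkout): HEAD=feat@B [feat=B main=B]
After op 7 (commit): HEAD=feat@E [feat=E main=B]
After op 8 (branch): HEAD=feat@E [feat=E main=B topic=E]
After op 9 (checkout): HEAD=main@B [feat=E main=B topic=E]
After op 10 (commit): HEAD=main@F [feat=E main=F topic=E]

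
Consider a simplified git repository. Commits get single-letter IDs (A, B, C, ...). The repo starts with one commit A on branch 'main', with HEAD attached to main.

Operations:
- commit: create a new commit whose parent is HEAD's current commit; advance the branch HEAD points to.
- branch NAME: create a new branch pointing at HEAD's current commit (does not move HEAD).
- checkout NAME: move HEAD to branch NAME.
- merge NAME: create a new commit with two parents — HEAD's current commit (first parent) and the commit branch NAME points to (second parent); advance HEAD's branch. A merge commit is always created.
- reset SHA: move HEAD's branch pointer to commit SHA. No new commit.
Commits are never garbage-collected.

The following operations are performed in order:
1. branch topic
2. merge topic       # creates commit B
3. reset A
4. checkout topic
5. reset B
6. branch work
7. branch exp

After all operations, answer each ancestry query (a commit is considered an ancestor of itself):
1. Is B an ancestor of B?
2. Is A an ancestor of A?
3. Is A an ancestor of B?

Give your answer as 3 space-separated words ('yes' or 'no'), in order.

After op 1 (branch): HEAD=main@A [main=A topic=A]
After op 2 (merge): HEAD=main@B [main=B topic=A]
After op 3 (reset): HEAD=main@A [main=A topic=A]
After op 4 (checkout): HEAD=topic@A [main=A topic=A]
After op 5 (reset): HEAD=topic@B [main=A topic=B]
After op 6 (branch): HEAD=topic@B [main=A topic=B work=B]
After op 7 (branch): HEAD=topic@B [exp=B main=A topic=B work=B]
ancestors(B) = {A,B}; B in? yes
ancestors(A) = {A}; A in? yes
ancestors(B) = {A,B}; A in? yes

Answer: yes yes yes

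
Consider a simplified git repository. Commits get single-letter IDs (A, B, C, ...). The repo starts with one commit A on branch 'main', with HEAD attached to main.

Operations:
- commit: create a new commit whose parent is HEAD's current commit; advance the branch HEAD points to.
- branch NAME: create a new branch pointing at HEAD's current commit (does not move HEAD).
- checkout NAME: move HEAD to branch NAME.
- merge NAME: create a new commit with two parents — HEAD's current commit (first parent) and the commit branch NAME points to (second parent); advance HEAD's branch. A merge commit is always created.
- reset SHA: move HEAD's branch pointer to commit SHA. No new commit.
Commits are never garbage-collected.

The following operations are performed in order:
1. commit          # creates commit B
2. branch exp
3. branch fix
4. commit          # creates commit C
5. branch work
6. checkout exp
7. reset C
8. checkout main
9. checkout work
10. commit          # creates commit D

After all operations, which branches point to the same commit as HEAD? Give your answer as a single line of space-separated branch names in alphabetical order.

After op 1 (commit): HEAD=main@B [main=B]
After op 2 (branch): HEAD=main@B [exp=B main=B]
After op 3 (branch): HEAD=main@B [exp=B fix=B main=B]
After op 4 (commit): HEAD=main@C [exp=B fix=B main=C]
After op 5 (branch): HEAD=main@C [exp=B fix=B main=C work=C]
After op 6 (checkout): HEAD=exp@B [exp=B fix=B main=C work=C]
After op 7 (reset): HEAD=exp@C [exp=C fix=B main=C work=C]
After op 8 (checkout): HEAD=main@C [exp=C fix=B main=C work=C]
After op 9 (checkout): HEAD=work@C [exp=C fix=B main=C work=C]
After op 10 (commit): HEAD=work@D [exp=C fix=B main=C work=D]

Answer: work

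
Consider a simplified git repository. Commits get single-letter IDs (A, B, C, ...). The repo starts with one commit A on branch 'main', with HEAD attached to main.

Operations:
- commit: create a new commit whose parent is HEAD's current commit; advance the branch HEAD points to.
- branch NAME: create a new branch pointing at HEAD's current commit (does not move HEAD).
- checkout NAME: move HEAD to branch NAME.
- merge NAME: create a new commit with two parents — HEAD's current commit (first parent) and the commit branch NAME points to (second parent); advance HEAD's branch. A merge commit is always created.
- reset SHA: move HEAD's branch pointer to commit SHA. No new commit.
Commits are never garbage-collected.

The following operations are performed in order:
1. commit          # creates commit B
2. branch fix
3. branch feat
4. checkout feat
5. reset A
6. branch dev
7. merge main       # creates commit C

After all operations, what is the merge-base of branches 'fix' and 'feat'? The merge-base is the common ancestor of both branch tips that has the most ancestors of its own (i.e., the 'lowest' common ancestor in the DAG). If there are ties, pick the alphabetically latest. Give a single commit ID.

Answer: B

Derivation:
After op 1 (commit): HEAD=main@B [main=B]
After op 2 (branch): HEAD=main@B [fix=B main=B]
After op 3 (branch): HEAD=main@B [feat=B fix=B main=B]
After op 4 (checkout): HEAD=feat@B [feat=B fix=B main=B]
After op 5 (reset): HEAD=feat@A [feat=A fix=B main=B]
After op 6 (branch): HEAD=feat@A [dev=A feat=A fix=B main=B]
After op 7 (merge): HEAD=feat@C [dev=A feat=C fix=B main=B]
ancestors(fix=B): ['A', 'B']
ancestors(feat=C): ['A', 'B', 'C']
common: ['A', 'B']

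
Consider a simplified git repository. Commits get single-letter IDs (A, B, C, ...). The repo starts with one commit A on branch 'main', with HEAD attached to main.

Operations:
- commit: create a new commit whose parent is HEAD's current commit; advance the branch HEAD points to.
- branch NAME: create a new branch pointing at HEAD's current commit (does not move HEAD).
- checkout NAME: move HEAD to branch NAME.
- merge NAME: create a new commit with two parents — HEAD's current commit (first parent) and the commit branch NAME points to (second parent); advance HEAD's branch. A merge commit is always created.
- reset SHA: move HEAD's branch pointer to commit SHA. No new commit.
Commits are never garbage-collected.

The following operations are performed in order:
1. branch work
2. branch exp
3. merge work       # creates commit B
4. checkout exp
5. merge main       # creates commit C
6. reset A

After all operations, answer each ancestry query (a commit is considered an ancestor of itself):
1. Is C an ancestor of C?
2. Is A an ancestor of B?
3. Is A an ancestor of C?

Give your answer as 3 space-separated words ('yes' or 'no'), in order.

Answer: yes yes yes

Derivation:
After op 1 (branch): HEAD=main@A [main=A work=A]
After op 2 (branch): HEAD=main@A [exp=A main=A work=A]
After op 3 (merge): HEAD=main@B [exp=A main=B work=A]
After op 4 (checkout): HEAD=exp@A [exp=A main=B work=A]
After op 5 (merge): HEAD=exp@C [exp=C main=B work=A]
After op 6 (reset): HEAD=exp@A [exp=A main=B work=A]
ancestors(C) = {A,B,C}; C in? yes
ancestors(B) = {A,B}; A in? yes
ancestors(C) = {A,B,C}; A in? yes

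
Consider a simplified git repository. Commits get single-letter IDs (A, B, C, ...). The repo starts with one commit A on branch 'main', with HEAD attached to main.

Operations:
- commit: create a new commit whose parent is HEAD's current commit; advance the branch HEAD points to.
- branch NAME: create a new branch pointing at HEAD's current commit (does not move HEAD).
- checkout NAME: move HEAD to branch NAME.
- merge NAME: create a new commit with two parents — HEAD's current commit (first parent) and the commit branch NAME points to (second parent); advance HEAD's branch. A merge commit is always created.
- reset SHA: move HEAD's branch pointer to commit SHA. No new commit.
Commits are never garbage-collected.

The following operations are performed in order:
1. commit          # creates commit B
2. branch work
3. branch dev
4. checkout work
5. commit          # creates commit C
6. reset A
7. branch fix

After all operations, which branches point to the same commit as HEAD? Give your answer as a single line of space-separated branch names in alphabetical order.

Answer: fix work

Derivation:
After op 1 (commit): HEAD=main@B [main=B]
After op 2 (branch): HEAD=main@B [main=B work=B]
After op 3 (branch): HEAD=main@B [dev=B main=B work=B]
After op 4 (checkout): HEAD=work@B [dev=B main=B work=B]
After op 5 (commit): HEAD=work@C [dev=B main=B work=C]
After op 6 (reset): HEAD=work@A [dev=B main=B work=A]
After op 7 (branch): HEAD=work@A [dev=B fix=A main=B work=A]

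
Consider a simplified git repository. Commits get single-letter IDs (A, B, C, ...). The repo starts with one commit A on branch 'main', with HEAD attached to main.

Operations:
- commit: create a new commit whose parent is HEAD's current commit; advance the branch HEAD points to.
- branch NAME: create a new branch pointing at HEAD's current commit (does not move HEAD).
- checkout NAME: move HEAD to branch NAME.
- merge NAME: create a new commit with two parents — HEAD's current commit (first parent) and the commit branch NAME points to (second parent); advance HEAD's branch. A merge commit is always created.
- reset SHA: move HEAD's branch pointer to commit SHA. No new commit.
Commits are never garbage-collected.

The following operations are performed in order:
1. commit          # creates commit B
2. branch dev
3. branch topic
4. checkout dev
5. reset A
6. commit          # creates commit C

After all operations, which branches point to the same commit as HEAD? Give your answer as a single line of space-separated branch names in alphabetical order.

Answer: dev

Derivation:
After op 1 (commit): HEAD=main@B [main=B]
After op 2 (branch): HEAD=main@B [dev=B main=B]
After op 3 (branch): HEAD=main@B [dev=B main=B topic=B]
After op 4 (checkout): HEAD=dev@B [dev=B main=B topic=B]
After op 5 (reset): HEAD=dev@A [dev=A main=B topic=B]
After op 6 (commit): HEAD=dev@C [dev=C main=B topic=B]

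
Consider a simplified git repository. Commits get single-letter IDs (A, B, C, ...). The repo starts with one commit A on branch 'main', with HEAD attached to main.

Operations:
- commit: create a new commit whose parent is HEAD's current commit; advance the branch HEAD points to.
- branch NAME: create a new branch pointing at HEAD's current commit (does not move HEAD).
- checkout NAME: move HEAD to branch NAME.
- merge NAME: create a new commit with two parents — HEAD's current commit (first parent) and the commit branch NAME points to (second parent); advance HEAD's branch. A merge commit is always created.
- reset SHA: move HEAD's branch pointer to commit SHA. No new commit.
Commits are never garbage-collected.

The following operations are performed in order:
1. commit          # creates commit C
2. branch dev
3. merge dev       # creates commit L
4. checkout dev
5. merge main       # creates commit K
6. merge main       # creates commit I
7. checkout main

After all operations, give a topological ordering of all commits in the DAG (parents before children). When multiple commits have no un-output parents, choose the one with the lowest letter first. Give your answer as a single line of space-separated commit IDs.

Answer: A C L K I

Derivation:
After op 1 (commit): HEAD=main@C [main=C]
After op 2 (branch): HEAD=main@C [dev=C main=C]
After op 3 (merge): HEAD=main@L [dev=C main=L]
After op 4 (checkout): HEAD=dev@C [dev=C main=L]
After op 5 (merge): HEAD=dev@K [dev=K main=L]
After op 6 (merge): HEAD=dev@I [dev=I main=L]
After op 7 (checkout): HEAD=main@L [dev=I main=L]
commit A: parents=[]
commit C: parents=['A']
commit I: parents=['K', 'L']
commit K: parents=['C', 'L']
commit L: parents=['C', 'C']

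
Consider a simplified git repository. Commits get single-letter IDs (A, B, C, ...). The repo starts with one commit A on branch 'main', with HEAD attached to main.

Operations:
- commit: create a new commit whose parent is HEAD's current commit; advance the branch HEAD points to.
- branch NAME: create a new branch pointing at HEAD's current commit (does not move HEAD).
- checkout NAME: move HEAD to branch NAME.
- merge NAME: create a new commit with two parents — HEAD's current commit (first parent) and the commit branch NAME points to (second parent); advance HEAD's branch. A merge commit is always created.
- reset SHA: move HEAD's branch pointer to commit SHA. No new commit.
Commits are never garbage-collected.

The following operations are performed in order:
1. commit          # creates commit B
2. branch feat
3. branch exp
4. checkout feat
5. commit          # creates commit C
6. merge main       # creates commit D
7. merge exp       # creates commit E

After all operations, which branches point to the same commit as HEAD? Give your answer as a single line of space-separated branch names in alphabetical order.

Answer: feat

Derivation:
After op 1 (commit): HEAD=main@B [main=B]
After op 2 (branch): HEAD=main@B [feat=B main=B]
After op 3 (branch): HEAD=main@B [exp=B feat=B main=B]
After op 4 (checkout): HEAD=feat@B [exp=B feat=B main=B]
After op 5 (commit): HEAD=feat@C [exp=B feat=C main=B]
After op 6 (merge): HEAD=feat@D [exp=B feat=D main=B]
After op 7 (merge): HEAD=feat@E [exp=B feat=E main=B]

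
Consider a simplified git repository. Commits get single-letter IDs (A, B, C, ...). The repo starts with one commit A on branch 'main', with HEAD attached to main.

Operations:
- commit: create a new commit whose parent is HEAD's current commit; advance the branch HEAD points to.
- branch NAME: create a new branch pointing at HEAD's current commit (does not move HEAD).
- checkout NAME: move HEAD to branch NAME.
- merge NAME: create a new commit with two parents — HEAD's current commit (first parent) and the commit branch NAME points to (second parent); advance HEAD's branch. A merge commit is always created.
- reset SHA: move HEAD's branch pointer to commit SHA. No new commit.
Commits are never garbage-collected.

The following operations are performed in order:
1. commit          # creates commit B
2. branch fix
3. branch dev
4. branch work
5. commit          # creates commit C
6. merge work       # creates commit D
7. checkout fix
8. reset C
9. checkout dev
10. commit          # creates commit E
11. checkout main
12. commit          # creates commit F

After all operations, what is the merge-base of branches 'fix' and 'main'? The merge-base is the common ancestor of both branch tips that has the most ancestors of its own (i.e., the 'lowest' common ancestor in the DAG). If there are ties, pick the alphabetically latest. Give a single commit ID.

After op 1 (commit): HEAD=main@B [main=B]
After op 2 (branch): HEAD=main@B [fix=B main=B]
After op 3 (branch): HEAD=main@B [dev=B fix=B main=B]
After op 4 (branch): HEAD=main@B [dev=B fix=B main=B work=B]
After op 5 (commit): HEAD=main@C [dev=B fix=B main=C work=B]
After op 6 (merge): HEAD=main@D [dev=B fix=B main=D work=B]
After op 7 (checkout): HEAD=fix@B [dev=B fix=B main=D work=B]
After op 8 (reset): HEAD=fix@C [dev=B fix=C main=D work=B]
After op 9 (checkout): HEAD=dev@B [dev=B fix=C main=D work=B]
After op 10 (commit): HEAD=dev@E [dev=E fix=C main=D work=B]
After op 11 (checkout): HEAD=main@D [dev=E fix=C main=D work=B]
After op 12 (commit): HEAD=main@F [dev=E fix=C main=F work=B]
ancestors(fix=C): ['A', 'B', 'C']
ancestors(main=F): ['A', 'B', 'C', 'D', 'F']
common: ['A', 'B', 'C']

Answer: C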